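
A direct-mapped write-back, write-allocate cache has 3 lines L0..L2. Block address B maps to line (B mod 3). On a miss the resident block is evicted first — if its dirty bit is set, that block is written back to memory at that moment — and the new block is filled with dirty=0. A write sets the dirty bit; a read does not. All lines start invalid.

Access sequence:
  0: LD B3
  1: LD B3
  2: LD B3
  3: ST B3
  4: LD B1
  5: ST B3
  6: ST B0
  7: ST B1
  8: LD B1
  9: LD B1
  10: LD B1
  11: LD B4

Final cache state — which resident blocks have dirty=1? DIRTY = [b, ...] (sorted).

DIRTY = [0]

  0 | R B3 → L0 miss [-]
  1 | R B3 → L0 hit [-]
  2 | R B3 → L0 hit [-]
  3 | W B3 → L0 hit [D]
  4 | R B1 → L1 miss [-]
  5 | W B3 → L0 hit [D]
  6 | W B0 → L0 miss wb→B3 [D]
  7 | W B1 → L1 hit [D]
  8 | R B1 → L1 hit [D]
  9 | R B1 → L1 hit [D]
  10 | R B1 → L1 hit [D]
  11 | R B4 → L1 miss wb→B1 [-]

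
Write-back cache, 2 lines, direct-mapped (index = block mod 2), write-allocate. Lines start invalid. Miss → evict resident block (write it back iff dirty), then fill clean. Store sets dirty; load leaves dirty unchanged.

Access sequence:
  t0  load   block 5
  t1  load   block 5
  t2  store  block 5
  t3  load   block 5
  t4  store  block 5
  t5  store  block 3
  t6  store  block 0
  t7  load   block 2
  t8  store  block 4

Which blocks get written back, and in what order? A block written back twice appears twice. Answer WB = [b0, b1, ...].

  0 | R B5 → L1 miss [-]
  1 | R B5 → L1 hit [-]
  2 | W B5 → L1 hit [D]
  3 | R B5 → L1 hit [D]
  4 | W B5 → L1 hit [D]
  5 | W B3 → L1 miss wb→B5 [D]
  6 | W B0 → L0 miss [D]
  7 | R B2 → L0 miss wb→B0 [-]
  8 | W B4 → L0 miss [D]

WB = [5, 0]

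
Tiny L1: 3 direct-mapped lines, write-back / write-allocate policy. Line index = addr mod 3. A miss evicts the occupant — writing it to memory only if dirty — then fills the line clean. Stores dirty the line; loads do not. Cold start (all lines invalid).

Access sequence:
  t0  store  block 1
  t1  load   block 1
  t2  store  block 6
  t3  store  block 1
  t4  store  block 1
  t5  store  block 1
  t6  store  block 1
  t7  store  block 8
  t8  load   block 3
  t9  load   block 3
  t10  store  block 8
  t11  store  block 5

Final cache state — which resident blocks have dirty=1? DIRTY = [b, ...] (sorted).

0: W B1 → L1 miss [D]
1: R B1 → L1 hit [D]
2: W B6 → L0 miss [D]
3: W B1 → L1 hit [D]
4: W B1 → L1 hit [D]
5: W B1 → L1 hit [D]
6: W B1 → L1 hit [D]
7: W B8 → L2 miss [D]
8: R B3 → L0 miss wb→B6 [-]
9: R B3 → L0 hit [-]
10: W B8 → L2 hit [D]
11: W B5 → L2 miss wb→B8 [D]

DIRTY = [1, 5]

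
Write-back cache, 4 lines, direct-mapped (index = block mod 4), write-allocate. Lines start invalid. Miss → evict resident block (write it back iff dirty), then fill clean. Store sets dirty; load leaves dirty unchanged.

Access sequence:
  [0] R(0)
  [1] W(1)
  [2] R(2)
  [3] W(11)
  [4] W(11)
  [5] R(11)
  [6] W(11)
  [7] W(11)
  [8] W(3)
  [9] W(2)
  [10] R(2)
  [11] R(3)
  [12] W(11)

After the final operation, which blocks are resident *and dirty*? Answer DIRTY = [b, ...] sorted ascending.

0: R B0 → L0 miss [-]
1: W B1 → L1 miss [D]
2: R B2 → L2 miss [-]
3: W B11 → L3 miss [D]
4: W B11 → L3 hit [D]
5: R B11 → L3 hit [D]
6: W B11 → L3 hit [D]
7: W B11 → L3 hit [D]
8: W B3 → L3 miss wb→B11 [D]
9: W B2 → L2 hit [D]
10: R B2 → L2 hit [D]
11: R B3 → L3 hit [D]
12: W B11 → L3 miss wb→B3 [D]

DIRTY = [1, 2, 11]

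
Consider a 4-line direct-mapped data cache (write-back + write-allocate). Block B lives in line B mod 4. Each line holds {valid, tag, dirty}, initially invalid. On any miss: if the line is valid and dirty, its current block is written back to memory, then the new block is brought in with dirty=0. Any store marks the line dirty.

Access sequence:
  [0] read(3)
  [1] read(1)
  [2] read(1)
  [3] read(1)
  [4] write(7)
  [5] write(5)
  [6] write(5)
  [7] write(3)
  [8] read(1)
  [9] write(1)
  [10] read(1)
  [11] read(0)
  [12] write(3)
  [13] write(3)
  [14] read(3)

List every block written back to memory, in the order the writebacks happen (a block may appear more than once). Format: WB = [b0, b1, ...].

WB = [7, 5]

0: R B3 -> L3 miss  d=-]
1: R B1 -> L1 miss  d=-]
2: R B1 -> L1 hit  d=-]
3: R B1 -> L1 hit  d=-]
4: W B7 -> L3 miss  d=D]
5: W B5 -> L1 miss  d=D]
6: W B5 -> L1 hit  d=D]
7: W B3 -> L3 miss wb->B7  d=D]
8: R B1 -> L1 miss wb->B5  d=-]
9: W B1 -> L1 hit  d=D]
10: R B1 -> L1 hit  d=D]
11: R B0 -> L0 miss  d=-]
12: W B3 -> L3 hit  d=D]
13: W B3 -> L3 hit  d=D]
14: R B3 -> L3 hit  d=D]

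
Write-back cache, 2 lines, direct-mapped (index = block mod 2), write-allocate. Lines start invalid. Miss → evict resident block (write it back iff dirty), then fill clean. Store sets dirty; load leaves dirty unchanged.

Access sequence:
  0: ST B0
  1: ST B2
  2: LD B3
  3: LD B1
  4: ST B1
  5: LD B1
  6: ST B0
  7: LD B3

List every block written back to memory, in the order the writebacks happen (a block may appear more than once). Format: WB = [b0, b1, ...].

0: W B0 → L0 miss [D]
1: W B2 → L0 miss wb→B0 [D]
2: R B3 → L1 miss [-]
3: R B1 → L1 miss [-]
4: W B1 → L1 hit [D]
5: R B1 → L1 hit [D]
6: W B0 → L0 miss wb→B2 [D]
7: R B3 → L1 miss wb→B1 [-]

WB = [0, 2, 1]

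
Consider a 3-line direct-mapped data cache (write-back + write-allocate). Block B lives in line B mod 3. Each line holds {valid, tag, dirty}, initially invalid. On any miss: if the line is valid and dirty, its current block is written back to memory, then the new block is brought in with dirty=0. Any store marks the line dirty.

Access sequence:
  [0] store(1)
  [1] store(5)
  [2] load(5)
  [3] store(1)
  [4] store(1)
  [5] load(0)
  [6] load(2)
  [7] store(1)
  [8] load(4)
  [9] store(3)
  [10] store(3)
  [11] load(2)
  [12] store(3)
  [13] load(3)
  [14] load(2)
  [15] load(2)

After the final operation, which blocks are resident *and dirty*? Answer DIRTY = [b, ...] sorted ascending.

  0 | W B1 → L1 miss [D]
  1 | W B5 → L2 miss [D]
  2 | R B5 → L2 hit [D]
  3 | W B1 → L1 hit [D]
  4 | W B1 → L1 hit [D]
  5 | R B0 → L0 miss [-]
  6 | R B2 → L2 miss wb→B5 [-]
  7 | W B1 → L1 hit [D]
  8 | R B4 → L1 miss wb→B1 [-]
  9 | W B3 → L0 miss [D]
  10 | W B3 → L0 hit [D]
  11 | R B2 → L2 hit [-]
  12 | W B3 → L0 hit [D]
  13 | R B3 → L0 hit [D]
  14 | R B2 → L2 hit [-]
  15 | R B2 → L2 hit [-]

DIRTY = [3]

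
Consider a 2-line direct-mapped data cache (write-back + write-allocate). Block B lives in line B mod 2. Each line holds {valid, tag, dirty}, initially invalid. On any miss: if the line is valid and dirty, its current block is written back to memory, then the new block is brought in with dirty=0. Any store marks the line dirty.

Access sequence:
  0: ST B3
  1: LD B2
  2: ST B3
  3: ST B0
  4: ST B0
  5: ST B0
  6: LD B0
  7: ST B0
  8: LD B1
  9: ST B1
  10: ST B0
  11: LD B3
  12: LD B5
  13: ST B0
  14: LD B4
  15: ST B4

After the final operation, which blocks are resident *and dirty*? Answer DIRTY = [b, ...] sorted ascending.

0: W B3 → L1 miss [D]
1: R B2 → L0 miss [-]
2: W B3 → L1 hit [D]
3: W B0 → L0 miss [D]
4: W B0 → L0 hit [D]
5: W B0 → L0 hit [D]
6: R B0 → L0 hit [D]
7: W B0 → L0 hit [D]
8: R B1 → L1 miss wb→B3 [-]
9: W B1 → L1 hit [D]
10: W B0 → L0 hit [D]
11: R B3 → L1 miss wb→B1 [-]
12: R B5 → L1 miss [-]
13: W B0 → L0 hit [D]
14: R B4 → L0 miss wb→B0 [-]
15: W B4 → L0 hit [D]

DIRTY = [4]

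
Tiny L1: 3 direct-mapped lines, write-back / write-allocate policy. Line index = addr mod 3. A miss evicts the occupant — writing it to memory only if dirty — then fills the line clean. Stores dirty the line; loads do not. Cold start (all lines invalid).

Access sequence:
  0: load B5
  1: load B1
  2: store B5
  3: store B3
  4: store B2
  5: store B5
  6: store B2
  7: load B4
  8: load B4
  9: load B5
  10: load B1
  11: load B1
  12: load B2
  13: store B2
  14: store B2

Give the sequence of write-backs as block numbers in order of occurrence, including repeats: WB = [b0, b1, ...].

WB = [5, 2, 5, 2]

  0 | R B5 → L2 miss [-]
  1 | R B1 → L1 miss [-]
  2 | W B5 → L2 hit [D]
  3 | W B3 → L0 miss [D]
  4 | W B2 → L2 miss wb→B5 [D]
  5 | W B5 → L2 miss wb→B2 [D]
  6 | W B2 → L2 miss wb→B5 [D]
  7 | R B4 → L1 miss [-]
  8 | R B4 → L1 hit [-]
  9 | R B5 → L2 miss wb→B2 [-]
  10 | R B1 → L1 miss [-]
  11 | R B1 → L1 hit [-]
  12 | R B2 → L2 miss [-]
  13 | W B2 → L2 hit [D]
  14 | W B2 → L2 hit [D]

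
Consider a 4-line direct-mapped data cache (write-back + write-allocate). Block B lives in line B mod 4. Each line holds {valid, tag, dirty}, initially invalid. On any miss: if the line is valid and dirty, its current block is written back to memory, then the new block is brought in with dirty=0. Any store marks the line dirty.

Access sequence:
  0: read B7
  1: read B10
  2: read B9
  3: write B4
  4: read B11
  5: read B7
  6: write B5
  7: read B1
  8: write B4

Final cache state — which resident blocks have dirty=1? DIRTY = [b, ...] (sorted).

0: R B7 → L3 miss [-]
1: R B10 → L2 miss [-]
2: R B9 → L1 miss [-]
3: W B4 → L0 miss [D]
4: R B11 → L3 miss [-]
5: R B7 → L3 miss [-]
6: W B5 → L1 miss [D]
7: R B1 → L1 miss wb→B5 [-]
8: W B4 → L0 hit [D]

DIRTY = [4]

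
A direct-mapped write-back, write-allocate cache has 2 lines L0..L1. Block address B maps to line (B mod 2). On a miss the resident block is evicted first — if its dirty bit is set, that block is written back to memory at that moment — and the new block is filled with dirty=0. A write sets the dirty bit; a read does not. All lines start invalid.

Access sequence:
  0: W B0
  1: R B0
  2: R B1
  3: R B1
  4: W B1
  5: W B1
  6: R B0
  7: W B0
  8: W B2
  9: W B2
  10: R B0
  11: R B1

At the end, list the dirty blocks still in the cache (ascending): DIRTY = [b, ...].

0: W B0 → L0 miss [D]
1: R B0 → L0 hit [D]
2: R B1 → L1 miss [-]
3: R B1 → L1 hit [-]
4: W B1 → L1 hit [D]
5: W B1 → L1 hit [D]
6: R B0 → L0 hit [D]
7: W B0 → L0 hit [D]
8: W B2 → L0 miss wb→B0 [D]
9: W B2 → L0 hit [D]
10: R B0 → L0 miss wb→B2 [-]
11: R B1 → L1 hit [D]

DIRTY = [1]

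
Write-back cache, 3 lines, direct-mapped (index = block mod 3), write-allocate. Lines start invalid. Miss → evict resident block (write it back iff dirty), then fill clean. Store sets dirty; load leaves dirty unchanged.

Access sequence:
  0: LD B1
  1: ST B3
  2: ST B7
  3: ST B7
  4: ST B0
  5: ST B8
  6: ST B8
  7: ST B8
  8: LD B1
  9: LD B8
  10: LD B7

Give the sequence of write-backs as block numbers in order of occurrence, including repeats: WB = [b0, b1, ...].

WB = [3, 7]

  0 | R B1 → L1 miss [-]
  1 | W B3 → L0 miss [D]
  2 | W B7 → L1 miss [D]
  3 | W B7 → L1 hit [D]
  4 | W B0 → L0 miss wb→B3 [D]
  5 | W B8 → L2 miss [D]
  6 | W B8 → L2 hit [D]
  7 | W B8 → L2 hit [D]
  8 | R B1 → L1 miss wb→B7 [-]
  9 | R B8 → L2 hit [D]
  10 | R B7 → L1 miss [-]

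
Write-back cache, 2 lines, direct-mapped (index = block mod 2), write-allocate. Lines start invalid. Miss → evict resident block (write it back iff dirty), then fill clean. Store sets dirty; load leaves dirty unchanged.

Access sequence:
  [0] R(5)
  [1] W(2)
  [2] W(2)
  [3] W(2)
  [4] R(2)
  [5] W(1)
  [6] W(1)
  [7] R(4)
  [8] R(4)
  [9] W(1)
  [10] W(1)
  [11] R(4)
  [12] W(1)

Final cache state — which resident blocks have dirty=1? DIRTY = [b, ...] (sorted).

  0 | R B5 → L1 miss [-]
  1 | W B2 → L0 miss [D]
  2 | W B2 → L0 hit [D]
  3 | W B2 → L0 hit [D]
  4 | R B2 → L0 hit [D]
  5 | W B1 → L1 miss [D]
  6 | W B1 → L1 hit [D]
  7 | R B4 → L0 miss wb→B2 [-]
  8 | R B4 → L0 hit [-]
  9 | W B1 → L1 hit [D]
  10 | W B1 → L1 hit [D]
  11 | R B4 → L0 hit [-]
  12 | W B1 → L1 hit [D]

DIRTY = [1]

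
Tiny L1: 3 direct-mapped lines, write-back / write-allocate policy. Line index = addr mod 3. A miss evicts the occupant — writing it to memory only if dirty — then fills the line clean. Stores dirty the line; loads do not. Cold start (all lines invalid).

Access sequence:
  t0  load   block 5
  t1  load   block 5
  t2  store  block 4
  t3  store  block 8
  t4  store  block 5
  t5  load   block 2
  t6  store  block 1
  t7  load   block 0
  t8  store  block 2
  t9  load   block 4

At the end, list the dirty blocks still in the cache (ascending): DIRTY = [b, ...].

0: R B5 → L2 miss [-]
1: R B5 → L2 hit [-]
2: W B4 → L1 miss [D]
3: W B8 → L2 miss [D]
4: W B5 → L2 miss wb→B8 [D]
5: R B2 → L2 miss wb→B5 [-]
6: W B1 → L1 miss wb→B4 [D]
7: R B0 → L0 miss [-]
8: W B2 → L2 hit [D]
9: R B4 → L1 miss wb→B1 [-]

DIRTY = [2]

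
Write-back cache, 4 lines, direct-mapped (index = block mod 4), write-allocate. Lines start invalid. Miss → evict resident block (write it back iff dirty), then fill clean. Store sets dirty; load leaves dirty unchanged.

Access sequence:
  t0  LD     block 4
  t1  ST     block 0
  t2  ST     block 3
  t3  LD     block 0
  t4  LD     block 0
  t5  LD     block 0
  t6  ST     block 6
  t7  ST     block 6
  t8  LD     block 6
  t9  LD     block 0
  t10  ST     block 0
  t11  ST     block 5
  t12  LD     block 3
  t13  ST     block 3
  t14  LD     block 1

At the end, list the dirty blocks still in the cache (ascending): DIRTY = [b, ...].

DIRTY = [0, 3, 6]

0: R B4 → L0 miss [-]
1: W B0 → L0 miss [D]
2: W B3 → L3 miss [D]
3: R B0 → L0 hit [D]
4: R B0 → L0 hit [D]
5: R B0 → L0 hit [D]
6: W B6 → L2 miss [D]
7: W B6 → L2 hit [D]
8: R B6 → L2 hit [D]
9: R B0 → L0 hit [D]
10: W B0 → L0 hit [D]
11: W B5 → L1 miss [D]
12: R B3 → L3 hit [D]
13: W B3 → L3 hit [D]
14: R B1 → L1 miss wb→B5 [-]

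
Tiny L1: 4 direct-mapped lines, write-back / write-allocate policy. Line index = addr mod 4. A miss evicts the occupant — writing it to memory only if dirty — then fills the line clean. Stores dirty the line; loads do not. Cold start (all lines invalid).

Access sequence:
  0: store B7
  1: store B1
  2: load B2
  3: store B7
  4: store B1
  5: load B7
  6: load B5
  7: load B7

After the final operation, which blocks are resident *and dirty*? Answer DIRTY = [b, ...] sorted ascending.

0: W B7 -> L3 miss  d=D]
1: W B1 -> L1 miss  d=D]
2: R B2 -> L2 miss  d=-]
3: W B7 -> L3 hit  d=D]
4: W B1 -> L1 hit  d=D]
5: R B7 -> L3 hit  d=D]
6: R B5 -> L1 miss wb->B1  d=-]
7: R B7 -> L3 hit  d=D]

DIRTY = [7]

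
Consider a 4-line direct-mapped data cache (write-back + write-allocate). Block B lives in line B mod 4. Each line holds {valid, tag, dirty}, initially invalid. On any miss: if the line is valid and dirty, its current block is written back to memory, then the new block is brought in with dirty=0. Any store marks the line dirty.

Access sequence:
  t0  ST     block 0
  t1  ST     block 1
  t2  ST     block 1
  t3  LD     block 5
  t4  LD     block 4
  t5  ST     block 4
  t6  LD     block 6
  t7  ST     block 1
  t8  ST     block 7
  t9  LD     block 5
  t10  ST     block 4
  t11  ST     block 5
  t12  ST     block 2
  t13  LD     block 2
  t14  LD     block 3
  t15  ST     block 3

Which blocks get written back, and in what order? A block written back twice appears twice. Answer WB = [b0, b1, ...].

WB = [1, 0, 1, 7]

0: W B0 → L0 miss [D]
1: W B1 → L1 miss [D]
2: W B1 → L1 hit [D]
3: R B5 → L1 miss wb→B1 [-]
4: R B4 → L0 miss wb→B0 [-]
5: W B4 → L0 hit [D]
6: R B6 → L2 miss [-]
7: W B1 → L1 miss [D]
8: W B7 → L3 miss [D]
9: R B5 → L1 miss wb→B1 [-]
10: W B4 → L0 hit [D]
11: W B5 → L1 hit [D]
12: W B2 → L2 miss [D]
13: R B2 → L2 hit [D]
14: R B3 → L3 miss wb→B7 [-]
15: W B3 → L3 hit [D]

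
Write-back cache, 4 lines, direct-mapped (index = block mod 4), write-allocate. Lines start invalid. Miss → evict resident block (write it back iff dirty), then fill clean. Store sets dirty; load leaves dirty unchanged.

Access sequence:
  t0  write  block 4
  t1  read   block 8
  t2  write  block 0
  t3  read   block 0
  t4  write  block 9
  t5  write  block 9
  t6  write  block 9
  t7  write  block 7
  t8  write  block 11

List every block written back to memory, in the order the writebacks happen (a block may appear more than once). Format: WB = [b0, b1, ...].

0: W B4 -> L0 miss  d=D]
1: R B8 -> L0 miss wb->B4  d=-]
2: W B0 -> L0 miss  d=D]
3: R B0 -> L0 hit  d=D]
4: W B9 -> L1 miss  d=D]
5: W B9 -> L1 hit  d=D]
6: W B9 -> L1 hit  d=D]
7: W B7 -> L3 miss  d=D]
8: W B11 -> L3 miss wb->B7  d=D]

WB = [4, 7]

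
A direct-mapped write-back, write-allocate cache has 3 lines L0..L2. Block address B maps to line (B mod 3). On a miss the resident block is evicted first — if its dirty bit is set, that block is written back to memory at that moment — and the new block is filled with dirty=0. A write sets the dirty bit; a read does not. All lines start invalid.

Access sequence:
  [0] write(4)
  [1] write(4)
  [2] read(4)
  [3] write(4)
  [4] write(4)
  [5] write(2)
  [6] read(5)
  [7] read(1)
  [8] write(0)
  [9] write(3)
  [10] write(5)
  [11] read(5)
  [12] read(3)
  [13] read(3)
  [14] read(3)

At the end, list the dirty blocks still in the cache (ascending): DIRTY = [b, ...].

DIRTY = [3, 5]

0: W B4 -> L1 miss  d=D]
1: W B4 -> L1 hit  d=D]
2: R B4 -> L1 hit  d=D]
3: W B4 -> L1 hit  d=D]
4: W B4 -> L1 hit  d=D]
5: W B2 -> L2 miss  d=D]
6: R B5 -> L2 miss wb->B2  d=-]
7: R B1 -> L1 miss wb->B4  d=-]
8: W B0 -> L0 miss  d=D]
9: W B3 -> L0 miss wb->B0  d=D]
10: W B5 -> L2 hit  d=D]
11: R B5 -> L2 hit  d=D]
12: R B3 -> L0 hit  d=D]
13: R B3 -> L0 hit  d=D]
14: R B3 -> L0 hit  d=D]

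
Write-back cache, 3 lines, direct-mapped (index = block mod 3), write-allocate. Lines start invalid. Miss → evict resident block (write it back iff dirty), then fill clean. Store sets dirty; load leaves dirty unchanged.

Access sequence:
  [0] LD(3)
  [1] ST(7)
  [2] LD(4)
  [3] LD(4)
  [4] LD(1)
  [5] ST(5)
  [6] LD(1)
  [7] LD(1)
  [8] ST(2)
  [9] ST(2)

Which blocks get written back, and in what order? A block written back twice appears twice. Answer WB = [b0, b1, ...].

0: R B3 → L0 miss [-]
1: W B7 → L1 miss [D]
2: R B4 → L1 miss wb→B7 [-]
3: R B4 → L1 hit [-]
4: R B1 → L1 miss [-]
5: W B5 → L2 miss [D]
6: R B1 → L1 hit [-]
7: R B1 → L1 hit [-]
8: W B2 → L2 miss wb→B5 [D]
9: W B2 → L2 hit [D]

WB = [7, 5]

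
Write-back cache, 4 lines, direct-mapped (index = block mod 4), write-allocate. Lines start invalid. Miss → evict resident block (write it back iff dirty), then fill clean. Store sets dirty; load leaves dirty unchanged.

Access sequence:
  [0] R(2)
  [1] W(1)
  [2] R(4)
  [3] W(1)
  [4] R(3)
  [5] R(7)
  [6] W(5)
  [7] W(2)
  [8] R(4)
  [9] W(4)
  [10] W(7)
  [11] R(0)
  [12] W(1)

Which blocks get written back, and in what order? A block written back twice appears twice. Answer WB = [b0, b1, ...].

WB = [1, 4, 5]

0: R B2 -> L2 miss  d=-]
1: W B1 -> L1 miss  d=D]
2: R B4 -> L0 miss  d=-]
3: W B1 -> L1 hit  d=D]
4: R B3 -> L3 miss  d=-]
5: R B7 -> L3 miss  d=-]
6: W B5 -> L1 miss wb->B1  d=D]
7: W B2 -> L2 hit  d=D]
8: R B4 -> L0 hit  d=-]
9: W B4 -> L0 hit  d=D]
10: W B7 -> L3 hit  d=D]
11: R B0 -> L0 miss wb->B4  d=-]
12: W B1 -> L1 miss wb->B5  d=D]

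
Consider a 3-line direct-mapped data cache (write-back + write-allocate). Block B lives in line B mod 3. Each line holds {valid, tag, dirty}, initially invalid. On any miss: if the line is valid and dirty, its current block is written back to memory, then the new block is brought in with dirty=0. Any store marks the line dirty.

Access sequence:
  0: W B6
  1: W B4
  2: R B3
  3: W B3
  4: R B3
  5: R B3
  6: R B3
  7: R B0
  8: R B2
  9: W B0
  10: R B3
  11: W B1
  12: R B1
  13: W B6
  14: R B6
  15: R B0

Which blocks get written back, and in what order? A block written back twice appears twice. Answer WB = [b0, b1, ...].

  0 | W B6 → L0 miss [D]
  1 | W B4 → L1 miss [D]
  2 | R B3 → L0 miss wb→B6 [-]
  3 | W B3 → L0 hit [D]
  4 | R B3 → L0 hit [D]
  5 | R B3 → L0 hit [D]
  6 | R B3 → L0 hit [D]
  7 | R B0 → L0 miss wb→B3 [-]
  8 | R B2 → L2 miss [-]
  9 | W B0 → L0 hit [D]
  10 | R B3 → L0 miss wb→B0 [-]
  11 | W B1 → L1 miss wb→B4 [D]
  12 | R B1 → L1 hit [D]
  13 | W B6 → L0 miss [D]
  14 | R B6 → L0 hit [D]
  15 | R B0 → L0 miss wb→B6 [-]

WB = [6, 3, 0, 4, 6]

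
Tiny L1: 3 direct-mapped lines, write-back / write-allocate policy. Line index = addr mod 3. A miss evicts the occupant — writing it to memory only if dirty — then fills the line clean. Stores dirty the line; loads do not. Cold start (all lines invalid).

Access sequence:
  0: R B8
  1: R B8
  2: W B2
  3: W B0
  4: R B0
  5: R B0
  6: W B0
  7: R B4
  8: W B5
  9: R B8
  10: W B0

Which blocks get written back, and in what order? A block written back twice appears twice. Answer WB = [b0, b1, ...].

0: R B8 → L2 miss [-]
1: R B8 → L2 hit [-]
2: W B2 → L2 miss [D]
3: W B0 → L0 miss [D]
4: R B0 → L0 hit [D]
5: R B0 → L0 hit [D]
6: W B0 → L0 hit [D]
7: R B4 → L1 miss [-]
8: W B5 → L2 miss wb→B2 [D]
9: R B8 → L2 miss wb→B5 [-]
10: W B0 → L0 hit [D]

WB = [2, 5]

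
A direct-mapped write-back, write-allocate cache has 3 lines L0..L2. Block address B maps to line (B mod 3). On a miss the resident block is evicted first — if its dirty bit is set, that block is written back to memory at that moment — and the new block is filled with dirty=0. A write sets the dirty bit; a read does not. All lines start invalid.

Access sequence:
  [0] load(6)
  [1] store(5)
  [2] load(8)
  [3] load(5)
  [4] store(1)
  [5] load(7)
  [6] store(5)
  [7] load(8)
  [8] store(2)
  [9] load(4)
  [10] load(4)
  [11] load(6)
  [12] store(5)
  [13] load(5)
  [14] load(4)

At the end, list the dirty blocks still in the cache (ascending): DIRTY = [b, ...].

  0 | R B6 → L0 miss [-]
  1 | W B5 → L2 miss [D]
  2 | R B8 → L2 miss wb→B5 [-]
  3 | R B5 → L2 miss [-]
  4 | W B1 → L1 miss [D]
  5 | R B7 → L1 miss wb→B1 [-]
  6 | W B5 → L2 hit [D]
  7 | R B8 → L2 miss wb→B5 [-]
  8 | W B2 → L2 miss [D]
  9 | R B4 → L1 miss [-]
  10 | R B4 → L1 hit [-]
  11 | R B6 → L0 hit [-]
  12 | W B5 → L2 miss wb→B2 [D]
  13 | R B5 → L2 hit [D]
  14 | R B4 → L1 hit [-]

DIRTY = [5]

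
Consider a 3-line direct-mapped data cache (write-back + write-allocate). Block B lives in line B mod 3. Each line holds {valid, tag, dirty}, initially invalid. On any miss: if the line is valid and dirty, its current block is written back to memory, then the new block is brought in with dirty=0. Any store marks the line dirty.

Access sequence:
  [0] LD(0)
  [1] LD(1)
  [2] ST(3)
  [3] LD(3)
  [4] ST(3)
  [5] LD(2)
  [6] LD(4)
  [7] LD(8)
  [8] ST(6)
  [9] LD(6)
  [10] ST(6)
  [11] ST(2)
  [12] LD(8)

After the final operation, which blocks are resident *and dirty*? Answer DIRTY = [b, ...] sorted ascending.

DIRTY = [6]

0: R B0 -> L0 miss  d=-]
1: R B1 -> L1 miss  d=-]
2: W B3 -> L0 miss  d=D]
3: R B3 -> L0 hit  d=D]
4: W B3 -> L0 hit  d=D]
5: R B2 -> L2 miss  d=-]
6: R B4 -> L1 miss  d=-]
7: R B8 -> L2 miss  d=-]
8: W B6 -> L0 miss wb->B3  d=D]
9: R B6 -> L0 hit  d=D]
10: W B6 -> L0 hit  d=D]
11: W B2 -> L2 miss  d=D]
12: R B8 -> L2 miss wb->B2  d=-]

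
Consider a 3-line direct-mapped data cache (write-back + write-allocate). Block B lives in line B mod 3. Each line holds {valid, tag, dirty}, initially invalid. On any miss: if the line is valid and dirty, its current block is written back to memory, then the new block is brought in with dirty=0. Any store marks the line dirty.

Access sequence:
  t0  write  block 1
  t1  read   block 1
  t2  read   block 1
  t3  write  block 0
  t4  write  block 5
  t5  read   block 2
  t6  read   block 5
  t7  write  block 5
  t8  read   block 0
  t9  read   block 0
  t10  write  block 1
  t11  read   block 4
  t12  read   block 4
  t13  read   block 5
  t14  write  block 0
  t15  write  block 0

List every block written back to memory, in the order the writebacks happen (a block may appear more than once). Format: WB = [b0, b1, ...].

WB = [5, 1]

0: W B1 -> L1 miss  d=D]
1: R B1 -> L1 hit  d=D]
2: R B1 -> L1 hit  d=D]
3: W B0 -> L0 miss  d=D]
4: W B5 -> L2 miss  d=D]
5: R B2 -> L2 miss wb->B5  d=-]
6: R B5 -> L2 miss  d=-]
7: W B5 -> L2 hit  d=D]
8: R B0 -> L0 hit  d=D]
9: R B0 -> L0 hit  d=D]
10: W B1 -> L1 hit  d=D]
11: R B4 -> L1 miss wb->B1  d=-]
12: R B4 -> L1 hit  d=-]
13: R B5 -> L2 hit  d=D]
14: W B0 -> L0 hit  d=D]
15: W B0 -> L0 hit  d=D]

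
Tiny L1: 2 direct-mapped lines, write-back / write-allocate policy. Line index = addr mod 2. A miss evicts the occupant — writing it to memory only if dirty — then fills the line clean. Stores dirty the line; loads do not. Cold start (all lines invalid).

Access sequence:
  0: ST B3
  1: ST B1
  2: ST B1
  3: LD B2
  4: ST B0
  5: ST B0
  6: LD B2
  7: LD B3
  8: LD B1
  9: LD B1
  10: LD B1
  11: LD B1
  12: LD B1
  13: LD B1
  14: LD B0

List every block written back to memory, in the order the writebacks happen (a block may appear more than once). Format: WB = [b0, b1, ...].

0: W B3 -> L1 miss  d=D]
1: W B1 -> L1 miss wb->B3  d=D]
2: W B1 -> L1 hit  d=D]
3: R B2 -> L0 miss  d=-]
4: W B0 -> L0 miss  d=D]
5: W B0 -> L0 hit  d=D]
6: R B2 -> L0 miss wb->B0  d=-]
7: R B3 -> L1 miss wb->B1  d=-]
8: R B1 -> L1 miss  d=-]
9: R B1 -> L1 hit  d=-]
10: R B1 -> L1 hit  d=-]
11: R B1 -> L1 hit  d=-]
12: R B1 -> L1 hit  d=-]
13: R B1 -> L1 hit  d=-]
14: R B0 -> L0 miss  d=-]

WB = [3, 0, 1]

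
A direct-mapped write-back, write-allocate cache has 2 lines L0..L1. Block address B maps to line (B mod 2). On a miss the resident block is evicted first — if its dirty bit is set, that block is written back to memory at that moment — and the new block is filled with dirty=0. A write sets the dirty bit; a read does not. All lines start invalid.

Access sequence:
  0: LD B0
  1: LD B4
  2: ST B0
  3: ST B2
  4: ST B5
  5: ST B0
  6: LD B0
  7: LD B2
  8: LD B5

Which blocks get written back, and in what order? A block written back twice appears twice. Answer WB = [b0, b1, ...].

0: R B0 -> L0 miss  d=-]
1: R B4 -> L0 miss  d=-]
2: W B0 -> L0 miss  d=D]
3: W B2 -> L0 miss wb->B0  d=D]
4: W B5 -> L1 miss  d=D]
5: W B0 -> L0 miss wb->B2  d=D]
6: R B0 -> L0 hit  d=D]
7: R B2 -> L0 miss wb->B0  d=-]
8: R B5 -> L1 hit  d=D]

WB = [0, 2, 0]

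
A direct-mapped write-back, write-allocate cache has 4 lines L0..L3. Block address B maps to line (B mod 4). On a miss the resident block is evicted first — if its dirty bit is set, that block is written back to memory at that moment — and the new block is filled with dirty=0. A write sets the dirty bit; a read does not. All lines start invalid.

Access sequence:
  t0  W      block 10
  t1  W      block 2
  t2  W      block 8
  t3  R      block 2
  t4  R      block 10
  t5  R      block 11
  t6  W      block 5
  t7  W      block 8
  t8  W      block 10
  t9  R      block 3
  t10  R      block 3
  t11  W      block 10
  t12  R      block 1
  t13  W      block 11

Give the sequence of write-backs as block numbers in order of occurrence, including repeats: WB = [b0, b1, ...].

  0 | W B10 → L2 miss [D]
  1 | W B2 → L2 miss wb→B10 [D]
  2 | W B8 → L0 miss [D]
  3 | R B2 → L2 hit [D]
  4 | R B10 → L2 miss wb→B2 [-]
  5 | R B11 → L3 miss [-]
  6 | W B5 → L1 miss [D]
  7 | W B8 → L0 hit [D]
  8 | W B10 → L2 hit [D]
  9 | R B3 → L3 miss [-]
  10 | R B3 → L3 hit [-]
  11 | W B10 → L2 hit [D]
  12 | R B1 → L1 miss wb→B5 [-]
  13 | W B11 → L3 miss [D]

WB = [10, 2, 5]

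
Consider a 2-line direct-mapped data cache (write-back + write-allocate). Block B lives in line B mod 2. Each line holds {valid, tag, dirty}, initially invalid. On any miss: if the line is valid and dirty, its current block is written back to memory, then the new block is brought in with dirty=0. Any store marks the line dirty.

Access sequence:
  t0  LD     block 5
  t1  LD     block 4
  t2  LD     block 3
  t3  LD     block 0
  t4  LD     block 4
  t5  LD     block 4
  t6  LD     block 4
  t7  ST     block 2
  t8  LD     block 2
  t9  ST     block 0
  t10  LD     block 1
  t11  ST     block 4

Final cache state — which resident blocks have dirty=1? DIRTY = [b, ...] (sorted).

0: R B5 -> L1 miss  d=-]
1: R B4 -> L0 miss  d=-]
2: R B3 -> L1 miss  d=-]
3: R B0 -> L0 miss  d=-]
4: R B4 -> L0 miss  d=-]
5: R B4 -> L0 hit  d=-]
6: R B4 -> L0 hit  d=-]
7: W B2 -> L0 miss  d=D]
8: R B2 -> L0 hit  d=D]
9: W B0 -> L0 miss wb->B2  d=D]
10: R B1 -> L1 miss  d=-]
11: W B4 -> L0 miss wb->B0  d=D]

DIRTY = [4]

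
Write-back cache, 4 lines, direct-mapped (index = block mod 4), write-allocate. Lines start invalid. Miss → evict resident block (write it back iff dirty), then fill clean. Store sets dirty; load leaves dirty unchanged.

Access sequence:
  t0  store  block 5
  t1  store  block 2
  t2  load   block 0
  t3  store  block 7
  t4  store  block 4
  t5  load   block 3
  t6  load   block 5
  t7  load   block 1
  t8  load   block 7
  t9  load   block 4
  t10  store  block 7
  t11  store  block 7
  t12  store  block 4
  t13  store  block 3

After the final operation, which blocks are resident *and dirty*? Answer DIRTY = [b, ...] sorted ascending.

DIRTY = [2, 3, 4]

  0 | W B5 → L1 miss [D]
  1 | W B2 → L2 miss [D]
  2 | R B0 → L0 miss [-]
  3 | W B7 → L3 miss [D]
  4 | W B4 → L0 miss [D]
  5 | R B3 → L3 miss wb→B7 [-]
  6 | R B5 → L1 hit [D]
  7 | R B1 → L1 miss wb→B5 [-]
  8 | R B7 → L3 miss [-]
  9 | R B4 → L0 hit [D]
  10 | W B7 → L3 hit [D]
  11 | W B7 → L3 hit [D]
  12 | W B4 → L0 hit [D]
  13 | W B3 → L3 miss wb→B7 [D]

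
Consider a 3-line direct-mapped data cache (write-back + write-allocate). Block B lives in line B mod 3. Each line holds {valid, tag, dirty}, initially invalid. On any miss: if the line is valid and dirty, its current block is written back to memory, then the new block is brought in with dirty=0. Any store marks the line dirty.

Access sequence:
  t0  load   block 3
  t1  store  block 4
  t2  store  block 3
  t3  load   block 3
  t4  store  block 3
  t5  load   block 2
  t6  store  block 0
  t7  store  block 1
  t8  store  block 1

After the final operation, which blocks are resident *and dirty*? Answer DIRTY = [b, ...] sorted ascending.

0: R B3 → L0 miss [-]
1: W B4 → L1 miss [D]
2: W B3 → L0 hit [D]
3: R B3 → L0 hit [D]
4: W B3 → L0 hit [D]
5: R B2 → L2 miss [-]
6: W B0 → L0 miss wb→B3 [D]
7: W B1 → L1 miss wb→B4 [D]
8: W B1 → L1 hit [D]

DIRTY = [0, 1]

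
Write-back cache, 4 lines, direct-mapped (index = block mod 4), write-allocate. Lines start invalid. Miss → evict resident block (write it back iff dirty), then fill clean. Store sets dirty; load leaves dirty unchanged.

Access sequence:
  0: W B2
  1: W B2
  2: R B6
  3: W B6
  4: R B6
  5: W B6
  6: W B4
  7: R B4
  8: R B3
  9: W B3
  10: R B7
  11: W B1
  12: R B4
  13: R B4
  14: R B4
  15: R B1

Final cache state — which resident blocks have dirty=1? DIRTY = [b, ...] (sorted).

DIRTY = [1, 4, 6]

  0 | W B2 → L2 miss [D]
  1 | W B2 → L2 hit [D]
  2 | R B6 → L2 miss wb→B2 [-]
  3 | W B6 → L2 hit [D]
  4 | R B6 → L2 hit [D]
  5 | W B6 → L2 hit [D]
  6 | W B4 → L0 miss [D]
  7 | R B4 → L0 hit [D]
  8 | R B3 → L3 miss [-]
  9 | W B3 → L3 hit [D]
  10 | R B7 → L3 miss wb→B3 [-]
  11 | W B1 → L1 miss [D]
  12 | R B4 → L0 hit [D]
  13 | R B4 → L0 hit [D]
  14 | R B4 → L0 hit [D]
  15 | R B1 → L1 hit [D]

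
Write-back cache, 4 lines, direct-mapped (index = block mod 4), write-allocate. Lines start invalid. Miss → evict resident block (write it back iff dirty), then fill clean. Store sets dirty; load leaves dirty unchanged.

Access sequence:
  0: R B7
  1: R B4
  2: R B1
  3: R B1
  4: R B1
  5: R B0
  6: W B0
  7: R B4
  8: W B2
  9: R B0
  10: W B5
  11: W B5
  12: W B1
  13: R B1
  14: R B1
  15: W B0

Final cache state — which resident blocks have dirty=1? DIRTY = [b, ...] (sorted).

DIRTY = [0, 1, 2]

  0 | R B7 → L3 miss [-]
  1 | R B4 → L0 miss [-]
  2 | R B1 → L1 miss [-]
  3 | R B1 → L1 hit [-]
  4 | R B1 → L1 hit [-]
  5 | R B0 → L0 miss [-]
  6 | W B0 → L0 hit [D]
  7 | R B4 → L0 miss wb→B0 [-]
  8 | W B2 → L2 miss [D]
  9 | R B0 → L0 miss [-]
  10 | W B5 → L1 miss [D]
  11 | W B5 → L1 hit [D]
  12 | W B1 → L1 miss wb→B5 [D]
  13 | R B1 → L1 hit [D]
  14 | R B1 → L1 hit [D]
  15 | W B0 → L0 hit [D]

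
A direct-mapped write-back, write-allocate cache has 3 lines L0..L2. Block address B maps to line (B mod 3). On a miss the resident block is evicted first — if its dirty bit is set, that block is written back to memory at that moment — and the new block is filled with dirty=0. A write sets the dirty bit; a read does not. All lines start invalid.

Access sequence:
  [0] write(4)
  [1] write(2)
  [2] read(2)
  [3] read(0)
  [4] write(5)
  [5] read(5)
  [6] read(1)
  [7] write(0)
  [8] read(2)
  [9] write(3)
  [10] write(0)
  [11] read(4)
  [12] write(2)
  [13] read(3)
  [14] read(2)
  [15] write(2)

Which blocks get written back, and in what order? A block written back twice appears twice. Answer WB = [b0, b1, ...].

  0 | W B4 → L1 miss [D]
  1 | W B2 → L2 miss [D]
  2 | R B2 → L2 hit [D]
  3 | R B0 → L0 miss [-]
  4 | W B5 → L2 miss wb→B2 [D]
  5 | R B5 → L2 hit [D]
  6 | R B1 → L1 miss wb→B4 [-]
  7 | W B0 → L0 hit [D]
  8 | R B2 → L2 miss wb→B5 [-]
  9 | W B3 → L0 miss wb→B0 [D]
  10 | W B0 → L0 miss wb→B3 [D]
  11 | R B4 → L1 miss [-]
  12 | W B2 → L2 hit [D]
  13 | R B3 → L0 miss wb→B0 [-]
  14 | R B2 → L2 hit [D]
  15 | W B2 → L2 hit [D]

WB = [2, 4, 5, 0, 3, 0]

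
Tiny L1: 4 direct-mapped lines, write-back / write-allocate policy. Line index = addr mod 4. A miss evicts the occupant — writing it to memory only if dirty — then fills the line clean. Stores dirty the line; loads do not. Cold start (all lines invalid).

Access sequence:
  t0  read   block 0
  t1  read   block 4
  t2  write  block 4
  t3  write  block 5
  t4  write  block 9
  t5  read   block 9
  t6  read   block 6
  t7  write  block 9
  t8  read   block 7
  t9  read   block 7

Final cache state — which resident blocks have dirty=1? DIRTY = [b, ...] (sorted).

  0 | R B0 → L0 miss [-]
  1 | R B4 → L0 miss [-]
  2 | W B4 → L0 hit [D]
  3 | W B5 → L1 miss [D]
  4 | W B9 → L1 miss wb→B5 [D]
  5 | R B9 → L1 hit [D]
  6 | R B6 → L2 miss [-]
  7 | W B9 → L1 hit [D]
  8 | R B7 → L3 miss [-]
  9 | R B7 → L3 hit [-]

DIRTY = [4, 9]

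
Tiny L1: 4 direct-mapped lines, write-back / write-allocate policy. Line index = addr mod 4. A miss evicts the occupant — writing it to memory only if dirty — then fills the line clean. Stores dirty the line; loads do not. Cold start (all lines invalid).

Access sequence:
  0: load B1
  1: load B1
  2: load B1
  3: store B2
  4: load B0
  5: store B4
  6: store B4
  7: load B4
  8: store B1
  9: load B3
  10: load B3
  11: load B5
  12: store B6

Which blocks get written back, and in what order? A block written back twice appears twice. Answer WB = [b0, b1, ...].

WB = [1, 2]

  0 | R B1 → L1 miss [-]
  1 | R B1 → L1 hit [-]
  2 | R B1 → L1 hit [-]
  3 | W B2 → L2 miss [D]
  4 | R B0 → L0 miss [-]
  5 | W B4 → L0 miss [D]
  6 | W B4 → L0 hit [D]
  7 | R B4 → L0 hit [D]
  8 | W B1 → L1 hit [D]
  9 | R B3 → L3 miss [-]
  10 | R B3 → L3 hit [-]
  11 | R B5 → L1 miss wb→B1 [-]
  12 | W B6 → L2 miss wb→B2 [D]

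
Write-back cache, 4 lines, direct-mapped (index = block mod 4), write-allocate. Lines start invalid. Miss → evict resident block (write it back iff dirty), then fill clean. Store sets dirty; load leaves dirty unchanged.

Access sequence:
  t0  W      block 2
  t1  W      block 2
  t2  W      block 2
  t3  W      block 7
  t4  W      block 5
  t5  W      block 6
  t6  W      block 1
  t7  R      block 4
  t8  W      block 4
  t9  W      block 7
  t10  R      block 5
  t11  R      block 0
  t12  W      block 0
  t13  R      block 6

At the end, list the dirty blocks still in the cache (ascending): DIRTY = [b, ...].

0: W B2 → L2 miss [D]
1: W B2 → L2 hit [D]
2: W B2 → L2 hit [D]
3: W B7 → L3 miss [D]
4: W B5 → L1 miss [D]
5: W B6 → L2 miss wb→B2 [D]
6: W B1 → L1 miss wb→B5 [D]
7: R B4 → L0 miss [-]
8: W B4 → L0 hit [D]
9: W B7 → L3 hit [D]
10: R B5 → L1 miss wb→B1 [-]
11: R B0 → L0 miss wb→B4 [-]
12: W B0 → L0 hit [D]
13: R B6 → L2 hit [D]

DIRTY = [0, 6, 7]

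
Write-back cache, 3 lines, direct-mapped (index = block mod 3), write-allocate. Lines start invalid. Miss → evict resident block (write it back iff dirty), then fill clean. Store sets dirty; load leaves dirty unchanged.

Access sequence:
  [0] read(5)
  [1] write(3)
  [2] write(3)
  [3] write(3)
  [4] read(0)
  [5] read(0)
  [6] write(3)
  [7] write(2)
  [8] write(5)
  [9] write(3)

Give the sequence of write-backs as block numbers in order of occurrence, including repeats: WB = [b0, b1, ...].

  0 | R B5 → L2 miss [-]
  1 | W B3 → L0 miss [D]
  2 | W B3 → L0 hit [D]
  3 | W B3 → L0 hit [D]
  4 | R B0 → L0 miss wb→B3 [-]
  5 | R B0 → L0 hit [-]
  6 | W B3 → L0 miss [D]
  7 | W B2 → L2 miss [D]
  8 | W B5 → L2 miss wb→B2 [D]
  9 | W B3 → L0 hit [D]

WB = [3, 2]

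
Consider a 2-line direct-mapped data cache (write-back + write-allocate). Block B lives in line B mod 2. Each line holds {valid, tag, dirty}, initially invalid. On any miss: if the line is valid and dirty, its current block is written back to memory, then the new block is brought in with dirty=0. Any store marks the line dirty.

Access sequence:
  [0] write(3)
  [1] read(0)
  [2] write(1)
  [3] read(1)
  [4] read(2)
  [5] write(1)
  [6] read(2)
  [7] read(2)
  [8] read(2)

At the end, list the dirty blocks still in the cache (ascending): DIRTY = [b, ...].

DIRTY = [1]

0: W B3 → L1 miss [D]
1: R B0 → L0 miss [-]
2: W B1 → L1 miss wb→B3 [D]
3: R B1 → L1 hit [D]
4: R B2 → L0 miss [-]
5: W B1 → L1 hit [D]
6: R B2 → L0 hit [-]
7: R B2 → L0 hit [-]
8: R B2 → L0 hit [-]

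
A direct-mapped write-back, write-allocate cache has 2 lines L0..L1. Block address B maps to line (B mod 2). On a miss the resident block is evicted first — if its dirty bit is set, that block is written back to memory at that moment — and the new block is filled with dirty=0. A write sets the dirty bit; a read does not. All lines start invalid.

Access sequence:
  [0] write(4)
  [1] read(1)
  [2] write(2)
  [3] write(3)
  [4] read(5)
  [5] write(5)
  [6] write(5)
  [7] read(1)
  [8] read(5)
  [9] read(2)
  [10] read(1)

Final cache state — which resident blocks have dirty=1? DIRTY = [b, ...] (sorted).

DIRTY = [2]

0: W B4 → L0 miss [D]
1: R B1 → L1 miss [-]
2: W B2 → L0 miss wb→B4 [D]
3: W B3 → L1 miss [D]
4: R B5 → L1 miss wb→B3 [-]
5: W B5 → L1 hit [D]
6: W B5 → L1 hit [D]
7: R B1 → L1 miss wb→B5 [-]
8: R B5 → L1 miss [-]
9: R B2 → L0 hit [D]
10: R B1 → L1 miss [-]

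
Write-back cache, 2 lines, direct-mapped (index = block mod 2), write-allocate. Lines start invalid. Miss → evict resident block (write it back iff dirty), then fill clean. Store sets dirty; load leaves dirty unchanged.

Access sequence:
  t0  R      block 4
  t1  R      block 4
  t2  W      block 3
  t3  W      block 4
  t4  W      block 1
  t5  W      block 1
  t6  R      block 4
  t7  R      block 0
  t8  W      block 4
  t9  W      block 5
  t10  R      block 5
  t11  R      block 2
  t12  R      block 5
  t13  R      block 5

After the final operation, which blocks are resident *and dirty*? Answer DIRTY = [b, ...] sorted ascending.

DIRTY = [5]

  0 | R B4 → L0 miss [-]
  1 | R B4 → L0 hit [-]
  2 | W B3 → L1 miss [D]
  3 | W B4 → L0 hit [D]
  4 | W B1 → L1 miss wb→B3 [D]
  5 | W B1 → L1 hit [D]
  6 | R B4 → L0 hit [D]
  7 | R B0 → L0 miss wb→B4 [-]
  8 | W B4 → L0 miss [D]
  9 | W B5 → L1 miss wb→B1 [D]
  10 | R B5 → L1 hit [D]
  11 | R B2 → L0 miss wb→B4 [-]
  12 | R B5 → L1 hit [D]
  13 | R B5 → L1 hit [D]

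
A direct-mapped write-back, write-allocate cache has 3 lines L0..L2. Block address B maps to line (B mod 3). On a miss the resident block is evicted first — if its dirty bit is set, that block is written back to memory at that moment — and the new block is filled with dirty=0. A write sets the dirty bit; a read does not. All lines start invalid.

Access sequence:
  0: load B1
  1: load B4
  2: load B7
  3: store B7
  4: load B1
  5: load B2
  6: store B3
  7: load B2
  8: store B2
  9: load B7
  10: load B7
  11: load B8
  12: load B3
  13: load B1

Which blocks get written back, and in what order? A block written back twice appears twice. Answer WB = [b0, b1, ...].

0: R B1 → L1 miss [-]
1: R B4 → L1 miss [-]
2: R B7 → L1 miss [-]
3: W B7 → L1 hit [D]
4: R B1 → L1 miss wb→B7 [-]
5: R B2 → L2 miss [-]
6: W B3 → L0 miss [D]
7: R B2 → L2 hit [-]
8: W B2 → L2 hit [D]
9: R B7 → L1 miss [-]
10: R B7 → L1 hit [-]
11: R B8 → L2 miss wb→B2 [-]
12: R B3 → L0 hit [D]
13: R B1 → L1 miss [-]

WB = [7, 2]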